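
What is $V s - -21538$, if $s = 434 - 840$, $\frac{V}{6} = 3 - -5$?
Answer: $2050$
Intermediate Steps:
$V = 48$ ($V = 6 \left(3 - -5\right) = 6 \left(3 + 5\right) = 6 \cdot 8 = 48$)
$s = -406$ ($s = 434 - 840 = -406$)
$V s - -21538 = 48 \left(-406\right) - -21538 = -19488 + 21538 = 2050$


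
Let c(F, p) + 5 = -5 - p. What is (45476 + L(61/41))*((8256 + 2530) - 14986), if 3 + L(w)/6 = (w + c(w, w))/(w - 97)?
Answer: -186916787400/979 ≈ -1.9093e+8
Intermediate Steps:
c(F, p) = -10 - p (c(F, p) = -5 + (-5 - p) = -10 - p)
L(w) = -18 - 60/(-97 + w) (L(w) = -18 + 6*((w + (-10 - w))/(w - 97)) = -18 + 6*(-10/(-97 + w)) = -18 - 60/(-97 + w))
(45476 + L(61/41))*((8256 + 2530) - 14986) = (45476 + 6*(281 - 183/41)/(-97 + 61/41))*((8256 + 2530) - 14986) = (45476 + 6*(281 - 183/41)/(-97 + 61*(1/41)))*(10786 - 14986) = (45476 + 6*(281 - 3*61/41)/(-97 + 61/41))*(-4200) = (45476 + 6*(281 - 183/41)/(-3916/41))*(-4200) = (45476 + 6*(-41/3916)*(11338/41))*(-4200) = (45476 - 17007/979)*(-4200) = (44503997/979)*(-4200) = -186916787400/979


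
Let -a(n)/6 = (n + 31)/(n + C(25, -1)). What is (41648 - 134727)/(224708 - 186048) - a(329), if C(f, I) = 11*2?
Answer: 1882773/502580 ≈ 3.7462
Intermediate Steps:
C(f, I) = 22
a(n) = -6*(31 + n)/(22 + n) (a(n) = -6*(n + 31)/(n + 22) = -6*(31 + n)/(22 + n))
(41648 - 134727)/(224708 - 186048) - a(329) = (41648 - 134727)/(224708 - 186048) - 6*(-31 - 1*329)/(22 + 329) = -93079/38660 - 6*(-31 - 329)/351 = -93079*1/38660 - 6*(-360)/351 = -93079/38660 - 1*(-80/13) = -93079/38660 + 80/13 = 1882773/502580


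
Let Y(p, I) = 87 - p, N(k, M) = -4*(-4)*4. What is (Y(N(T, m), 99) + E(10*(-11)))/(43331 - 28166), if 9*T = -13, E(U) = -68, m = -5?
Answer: -1/337 ≈ -0.0029674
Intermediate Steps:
T = -13/9 (T = (⅑)*(-13) = -13/9 ≈ -1.4444)
N(k, M) = 64 (N(k, M) = 16*4 = 64)
(Y(N(T, m), 99) + E(10*(-11)))/(43331 - 28166) = ((87 - 1*64) - 68)/(43331 - 28166) = ((87 - 64) - 68)/15165 = (23 - 68)*(1/15165) = -45*1/15165 = -1/337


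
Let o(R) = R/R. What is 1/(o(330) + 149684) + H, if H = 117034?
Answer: 17518234291/149685 ≈ 1.1703e+5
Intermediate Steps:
o(R) = 1
1/(o(330) + 149684) + H = 1/(1 + 149684) + 117034 = 1/149685 + 117034 = 17518234291/149685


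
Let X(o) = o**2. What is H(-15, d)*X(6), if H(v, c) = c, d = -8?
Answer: -288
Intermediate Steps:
H(-15, d)*X(6) = -8*6**2 = -8*36 = -288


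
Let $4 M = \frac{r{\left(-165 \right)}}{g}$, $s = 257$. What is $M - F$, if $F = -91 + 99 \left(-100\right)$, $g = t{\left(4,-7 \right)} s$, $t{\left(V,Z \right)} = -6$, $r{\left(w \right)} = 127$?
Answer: $\frac{61624361}{6168} \approx 9991.0$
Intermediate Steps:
$g = -1542$ ($g = \left(-6\right) 257 = -1542$)
$F = -9991$ ($F = -91 - 9900 = -9991$)
$M = - \frac{127}{6168}$ ($M = \frac{127 \frac{1}{-1542}}{4} = \frac{127 \left(- \frac{1}{1542}\right)}{4} = \frac{1}{4} \left(- \frac{127}{1542}\right) = - \frac{127}{6168} \approx -0.02059$)
$M - F = - \frac{127}{6168} - -9991 = - \frac{127}{6168} + 9991 = \frac{61624361}{6168}$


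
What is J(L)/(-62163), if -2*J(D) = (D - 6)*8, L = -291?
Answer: -132/6907 ≈ -0.019111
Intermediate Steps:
J(D) = 24 - 4*D (J(D) = -(D - 6)*8/2 = -(-6 + D)*8/2 = -(-48 + 8*D)/2 = 24 - 4*D)
J(L)/(-62163) = (24 - 4*(-291))/(-62163) = (24 + 1164)*(-1/62163) = 1188*(-1/62163) = -132/6907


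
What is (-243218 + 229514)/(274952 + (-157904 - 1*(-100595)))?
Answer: -13704/217643 ≈ -0.062966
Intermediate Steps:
(-243218 + 229514)/(274952 + (-157904 - 1*(-100595))) = -13704/(274952 + (-157904 + 100595)) = -13704/(274952 - 57309) = -13704/217643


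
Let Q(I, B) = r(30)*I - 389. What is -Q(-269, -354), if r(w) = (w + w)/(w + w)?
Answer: 658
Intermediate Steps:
r(w) = 1 (r(w) = (2*w)/((2*w)) = (2*w)*(1/(2*w)) = 1)
Q(I, B) = -389 + I (Q(I, B) = 1*I - 389 = I - 389 = -389 + I)
-Q(-269, -354) = -(-389 - 269) = -1*(-658) = 658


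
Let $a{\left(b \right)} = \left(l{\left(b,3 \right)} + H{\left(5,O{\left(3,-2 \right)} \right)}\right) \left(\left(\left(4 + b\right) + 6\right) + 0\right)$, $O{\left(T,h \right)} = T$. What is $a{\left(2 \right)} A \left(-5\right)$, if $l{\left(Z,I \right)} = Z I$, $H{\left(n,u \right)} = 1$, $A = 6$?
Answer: $-2520$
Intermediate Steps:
$l{\left(Z,I \right)} = I Z$
$a{\left(b \right)} = \left(1 + 3 b\right) \left(10 + b\right)$ ($a{\left(b \right)} = \left(3 b + 1\right) \left(\left(\left(4 + b\right) + 6\right) + 0\right) = \left(1 + 3 b\right) \left(\left(10 + b\right) + 0\right) = \left(1 + 3 b\right) \left(10 + b\right)$)
$a{\left(2 \right)} A \left(-5\right) = \left(10 + 3 \cdot 2^{2} + 31 \cdot 2\right) 6 \left(-5\right) = \left(10 + 3 \cdot 4 + 62\right) 6 \left(-5\right) = \left(10 + 12 + 62\right) 6 \left(-5\right) = 84 \cdot 6 \left(-5\right) = 504 \left(-5\right) = -2520$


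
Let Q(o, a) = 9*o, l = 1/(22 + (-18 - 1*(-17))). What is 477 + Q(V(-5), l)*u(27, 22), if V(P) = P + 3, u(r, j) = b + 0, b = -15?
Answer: 747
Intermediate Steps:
u(r, j) = -15 (u(r, j) = -15 + 0 = -15)
V(P) = 3 + P
l = 1/21 (l = 1/(22 + (-18 + 17)) = 1/(22 - 1) = 1/21 ≈ 0.047619)
477 + Q(V(-5), l)*u(27, 22) = 477 + (9*(3 - 5))*(-15) = 477 + (9*(-2))*(-15) = 477 - 18*(-15) = 477 + 270 = 747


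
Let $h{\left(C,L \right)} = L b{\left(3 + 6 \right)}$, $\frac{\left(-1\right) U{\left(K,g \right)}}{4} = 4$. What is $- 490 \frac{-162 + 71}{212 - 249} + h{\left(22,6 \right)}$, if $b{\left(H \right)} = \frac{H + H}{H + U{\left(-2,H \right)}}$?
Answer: $- \frac{316126}{259} \approx -1220.6$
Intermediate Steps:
$U{\left(K,g \right)} = -16$ ($U{\left(K,g \right)} = \left(-4\right) 4 = -16$)
$b{\left(H \right)} = \frac{2 H}{-16 + H}$ ($b{\left(H \right)} = \frac{H + H}{H - 16} = \frac{2 H}{-16 + H}$)
$h{\left(C,L \right)} = - \frac{18 L}{7}$ ($h{\left(C,L \right)} = L \frac{2 \left(3 + 6\right)}{-16 + \left(3 + 6\right)} = L 2 \cdot 9 \frac{1}{-16 + 9} = L 2 \cdot 9 \frac{1}{-7} = L 2 \cdot 9 \left(- \frac{1}{7}\right) = L \left(- \frac{18}{7}\right) = - \frac{18 L}{7}$)
$- 490 \frac{-162 + 71}{212 - 249} + h{\left(22,6 \right)} = - 490 \frac{-162 + 71}{212 - 249} - \frac{108}{7} = - 490 \left(- \frac{91}{-37}\right) - \frac{108}{7} = - 490 \left(\left(-91\right) \left(- \frac{1}{37}\right)\right) - \frac{108}{7} = \left(-490\right) \frac{91}{37} - \frac{108}{7} = - \frac{44590}{37} - \frac{108}{7} = - \frac{316126}{259}$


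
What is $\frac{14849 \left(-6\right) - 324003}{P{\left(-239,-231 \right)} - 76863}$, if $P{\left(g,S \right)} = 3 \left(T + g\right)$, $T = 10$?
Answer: $\frac{137699}{25850} \approx 5.3268$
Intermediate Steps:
$P{\left(g,S \right)} = 30 + 3 g$ ($P{\left(g,S \right)} = 3 \left(10 + g\right) = 30 + 3 g$)
$\frac{14849 \left(-6\right) - 324003}{P{\left(-239,-231 \right)} - 76863} = \frac{14849 \left(-6\right) - 324003}{\left(30 + 3 \left(-239\right)\right) - 76863} = \frac{-89094 - 324003}{\left(30 - 717\right) - 76863} = - \frac{413097}{-687 - 76863} = - \frac{413097}{-77550} = \left(-413097\right) \left(- \frac{1}{77550}\right) = \frac{137699}{25850}$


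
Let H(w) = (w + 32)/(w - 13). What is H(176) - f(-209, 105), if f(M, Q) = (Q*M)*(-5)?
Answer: -17884967/163 ≈ -1.0972e+5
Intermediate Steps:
H(w) = (32 + w)/(-13 + w)
f(M, Q) = -5*M*Q (f(M, Q) = (M*Q)*(-5) = -5*M*Q)
H(176) - f(-209, 105) = (32 + 176)/(-13 + 176) - (-5)*(-209)*105 = 208/163 - 1*109725 = (1/163)*208 - 109725 = 208/163 - 109725 = -17884967/163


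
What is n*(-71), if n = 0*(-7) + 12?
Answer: -852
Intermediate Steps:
n = 12 (n = 0 + 12 = 12)
n*(-71) = 12*(-71) = -852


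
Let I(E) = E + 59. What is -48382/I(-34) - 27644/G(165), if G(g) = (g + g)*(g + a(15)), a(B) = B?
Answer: -28745819/14850 ≈ -1935.7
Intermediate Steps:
I(E) = 59 + E
G(g) = 2*g*(15 + g) (G(g) = (g + g)*(g + 15) = (2*g)*(15 + g) = 2*g*(15 + g))
-48382/I(-34) - 27644/G(165) = -48382/(59 - 34) - 27644*1/(330*(15 + 165)) = -48382/25 - 27644/(2*165*180) = -48382*1/25 - 27644/59400 = -48382/25 - 27644*1/59400 = -48382/25 - 6911/14850 = -28745819/14850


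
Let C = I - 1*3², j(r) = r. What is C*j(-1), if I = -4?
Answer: 13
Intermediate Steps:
C = -13 (C = -4 - 1*3² = -4 - 1*9 = -4 - 9 = -13)
C*j(-1) = -13*(-1) = 13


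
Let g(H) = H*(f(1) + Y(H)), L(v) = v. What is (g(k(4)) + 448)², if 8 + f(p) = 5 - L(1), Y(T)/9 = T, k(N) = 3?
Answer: 267289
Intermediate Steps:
Y(T) = 9*T
f(p) = -4 (f(p) = -8 + (5 - 1*1) = -8 + (5 - 1) = -8 + 4 = -4)
g(H) = H*(-4 + 9*H)
(g(k(4)) + 448)² = (3*(-4 + 9*3) + 448)² = (3*(-4 + 27) + 448)² = (3*23 + 448)² = (69 + 448)² = 517² = 267289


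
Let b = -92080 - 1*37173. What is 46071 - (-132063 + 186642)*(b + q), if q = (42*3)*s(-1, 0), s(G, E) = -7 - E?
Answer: 7102684236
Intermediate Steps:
b = -129253 (b = -92080 - 37173 = -129253)
q = -882 (q = (42*3)*(-7 - 1*0) = 126*(-7 + 0) = 126*(-7) = -882)
46071 - (-132063 + 186642)*(b + q) = 46071 - (-132063 + 186642)*(-129253 - 882) = 46071 - 54579*(-130135) = 46071 - 1*(-7102638165) = 46071 + 7102638165 = 7102684236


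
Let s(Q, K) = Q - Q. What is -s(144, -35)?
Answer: 0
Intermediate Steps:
s(Q, K) = 0
-s(144, -35) = -1*0 = 0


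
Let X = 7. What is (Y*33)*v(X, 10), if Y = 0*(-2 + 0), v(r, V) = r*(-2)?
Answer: 0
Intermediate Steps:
v(r, V) = -2*r
Y = 0 (Y = 0*(-2) = 0)
(Y*33)*v(X, 10) = (0*33)*(-2*7) = 0*(-14) = 0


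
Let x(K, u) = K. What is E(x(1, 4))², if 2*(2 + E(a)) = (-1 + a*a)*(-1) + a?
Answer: 9/4 ≈ 2.2500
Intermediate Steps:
E(a) = -3/2 + a/2 - a²/2 (E(a) = -2 + ((-1 + a*a)*(-1) + a)/2 = -2 + ((-1 + a²)*(-1) + a)/2 = -2 + ((1 - a²) + a)/2 = -2 + (1 + a - a²)/2 = -2 + (½ + a/2 - a²/2) = -3/2 + a/2 - a²/2)
E(x(1, 4))² = (-3/2 + (½)*1 - ½*1²)² = (-3/2 + ½ - ½*1)² = (-3/2 + ½ - ½)² = (-3/2)² = 9/4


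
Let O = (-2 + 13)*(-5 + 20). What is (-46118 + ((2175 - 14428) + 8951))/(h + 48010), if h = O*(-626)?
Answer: 2471/2764 ≈ 0.89399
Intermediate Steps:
O = 165 (O = 11*15 = 165)
h = -103290 (h = 165*(-626) = -103290)
(-46118 + ((2175 - 14428) + 8951))/(h + 48010) = (-46118 + ((2175 - 14428) + 8951))/(-103290 + 48010) = (-46118 + (-12253 + 8951))/(-55280) = (-46118 - 3302)*(-1/55280) = -49420*(-1/55280) = 2471/2764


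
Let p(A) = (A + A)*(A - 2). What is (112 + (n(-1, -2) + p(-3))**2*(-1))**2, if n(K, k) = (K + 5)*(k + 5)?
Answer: 2729104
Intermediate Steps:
n(K, k) = (5 + K)*(5 + k)
p(A) = 2*A*(-2 + A) (p(A) = (2*A)*(-2 + A) = 2*A*(-2 + A))
(112 + (n(-1, -2) + p(-3))**2*(-1))**2 = (112 + ((25 + 5*(-1) + 5*(-2) - 1*(-2)) + 2*(-3)*(-2 - 3))**2*(-1))**2 = (112 + ((25 - 5 - 10 + 2) + 2*(-3)*(-5))**2*(-1))**2 = (112 + (12 + 30)**2*(-1))**2 = (112 + 42**2*(-1))**2 = (112 + 1764*(-1))**2 = (112 - 1764)**2 = (-1652)**2 = 2729104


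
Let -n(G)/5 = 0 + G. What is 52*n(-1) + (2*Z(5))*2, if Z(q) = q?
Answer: 280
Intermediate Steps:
n(G) = -5*G (n(G) = -5*(0 + G) = -5*G)
52*n(-1) + (2*Z(5))*2 = 52*(-5*(-1)) + (2*5)*2 = 52*5 + 10*2 = 260 + 20 = 280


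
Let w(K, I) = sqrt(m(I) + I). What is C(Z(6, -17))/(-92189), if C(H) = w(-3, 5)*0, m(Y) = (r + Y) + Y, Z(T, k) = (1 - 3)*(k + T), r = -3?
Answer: 0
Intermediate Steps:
Z(T, k) = -2*T - 2*k (Z(T, k) = -2*(T + k) = -2*T - 2*k)
m(Y) = -3 + 2*Y (m(Y) = (-3 + Y) + Y = -3 + 2*Y)
w(K, I) = sqrt(-3 + 3*I) (w(K, I) = sqrt((-3 + 2*I) + I) = sqrt(-3 + 3*I))
C(H) = 0 (C(H) = sqrt(-3 + 3*5)*0 = sqrt(-3 + 15)*0 = sqrt(12)*0 = (2*sqrt(3))*0 = 0)
C(Z(6, -17))/(-92189) = 0/(-92189) = 0*(-1/92189) = 0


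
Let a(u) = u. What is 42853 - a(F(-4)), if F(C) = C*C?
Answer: 42837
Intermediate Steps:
F(C) = C**2
42853 - a(F(-4)) = 42853 - 1*(-4)**2 = 42853 - 1*16 = 42853 - 16 = 42837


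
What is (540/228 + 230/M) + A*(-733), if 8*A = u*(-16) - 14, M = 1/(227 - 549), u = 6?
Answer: -4862395/76 ≈ -63979.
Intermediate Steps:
M = -1/322 (M = 1/(-322) = -1/322 ≈ -0.0031056)
A = -55/4 (A = (6*(-16) - 14)/8 = (-96 - 14)/8 = (1/8)*(-110) = -55/4 ≈ -13.750)
(540/228 + 230/M) + A*(-733) = (540/228 + 230/(-1/322)) - 55/4*(-733) = (540*(1/228) + 230*(-322)) + 40315/4 = (45/19 - 74060) + 40315/4 = -1407095/19 + 40315/4 = -4862395/76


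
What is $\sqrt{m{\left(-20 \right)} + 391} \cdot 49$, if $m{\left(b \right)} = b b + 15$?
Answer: $49 \sqrt{806} \approx 1391.1$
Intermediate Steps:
$m{\left(b \right)} = 15 + b^{2}$ ($m{\left(b \right)} = b^{2} + 15 = 15 + b^{2}$)
$\sqrt{m{\left(-20 \right)} + 391} \cdot 49 = \sqrt{\left(15 + \left(-20\right)^{2}\right) + 391} \cdot 49 = \sqrt{\left(15 + 400\right) + 391} \cdot 49 = \sqrt{415 + 391} \cdot 49 = \sqrt{806} \cdot 49 = 49 \sqrt{806}$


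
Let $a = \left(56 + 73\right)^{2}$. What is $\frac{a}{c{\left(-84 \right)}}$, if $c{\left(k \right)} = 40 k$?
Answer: $- \frac{5547}{1120} \approx -4.9527$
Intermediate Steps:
$a = 16641$ ($a = 129^{2} = 16641$)
$\frac{a}{c{\left(-84 \right)}} = \frac{16641}{40 \left(-84\right)} = \frac{16641}{-3360} = 16641 \left(- \frac{1}{3360}\right) = - \frac{5547}{1120}$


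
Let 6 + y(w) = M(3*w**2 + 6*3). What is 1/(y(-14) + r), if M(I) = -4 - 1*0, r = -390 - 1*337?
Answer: -1/737 ≈ -0.0013569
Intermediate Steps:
r = -727 (r = -390 - 337 = -727)
M(I) = -4 (M(I) = -4 + 0 = -4)
y(w) = -10 (y(w) = -6 - 4 = -10)
1/(y(-14) + r) = 1/(-10 - 727) = 1/(-737) = -1/737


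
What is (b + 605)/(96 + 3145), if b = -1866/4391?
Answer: 2654689/14231231 ≈ 0.18654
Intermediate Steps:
b = -1866/4391 (b = -1866*1/4391 = -1866/4391 ≈ -0.42496)
(b + 605)/(96 + 3145) = (-1866/4391 + 605)/(96 + 3145) = (2654689/4391)/3241 = (2654689/4391)*(1/3241) = 2654689/14231231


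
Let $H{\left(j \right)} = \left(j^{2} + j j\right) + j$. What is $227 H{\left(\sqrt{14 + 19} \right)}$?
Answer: $14982 + 227 \sqrt{33} \approx 16286.0$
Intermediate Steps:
$H{\left(j \right)} = j + 2 j^{2}$ ($H{\left(j \right)} = \left(j^{2} + j^{2}\right) + j = 2 j^{2} + j = j + 2 j^{2}$)
$227 H{\left(\sqrt{14 + 19} \right)} = 227 \sqrt{14 + 19} \left(1 + 2 \sqrt{14 + 19}\right) = 227 \sqrt{33} \left(1 + 2 \sqrt{33}\right)$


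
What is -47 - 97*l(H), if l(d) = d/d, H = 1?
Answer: -144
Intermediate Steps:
l(d) = 1
-47 - 97*l(H) = -47 - 97*1 = -47 - 97 = -144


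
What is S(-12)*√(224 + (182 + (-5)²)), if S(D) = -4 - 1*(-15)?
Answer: 11*√431 ≈ 228.37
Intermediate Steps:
S(D) = 11 (S(D) = -4 + 15 = 11)
S(-12)*√(224 + (182 + (-5)²)) = 11*√(224 + (182 + (-5)²)) = 11*√(224 + (182 + 25)) = 11*√(224 + 207) = 11*√431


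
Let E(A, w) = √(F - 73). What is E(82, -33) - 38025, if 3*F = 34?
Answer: -38025 + I*√555/3 ≈ -38025.0 + 7.8528*I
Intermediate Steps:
F = 34/3 (F = (⅓)*34 = 34/3 ≈ 11.333)
E(A, w) = I*√555/3 (E(A, w) = √(34/3 - 73) = √(-185/3) = I*√555/3)
E(82, -33) - 38025 = I*√555/3 - 38025 = -38025 + I*√555/3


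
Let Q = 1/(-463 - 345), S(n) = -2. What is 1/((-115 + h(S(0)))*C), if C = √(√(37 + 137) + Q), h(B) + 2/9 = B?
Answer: -18*√202/(1055*√(-1 + 808*√174)) ≈ -0.0023489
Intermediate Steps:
h(B) = -2/9 + B
Q = -1/808 (Q = 1/(-808) = -1/808 ≈ -0.0012376)
C = √(-1/808 + √174) (C = √(√(37 + 137) - 1/808) = √(√174 - 1/808) = √(-1/808 + √174) ≈ 3.6318)
1/((-115 + h(S(0)))*C) = 1/((-115 + (-2/9 - 2))*((√(-202 + 163216*√174)/404))) = (404/√(-202 + 163216*√174))/(-115 - 20/9) = (404/√(-202 + 163216*√174))/(-1055/9) = -3636/(1055*√(-202 + 163216*√174))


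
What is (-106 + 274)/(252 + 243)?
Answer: 56/165 ≈ 0.33939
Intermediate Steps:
(-106 + 274)/(252 + 243) = 168/495 = 168*(1/495) = 56/165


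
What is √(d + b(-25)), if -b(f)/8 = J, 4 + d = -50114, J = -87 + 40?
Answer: I*√49742 ≈ 223.03*I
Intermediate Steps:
J = -47
d = -50118 (d = -4 - 50114 = -50118)
b(f) = 376 (b(f) = -8*(-47) = 376)
√(d + b(-25)) = √(-50118 + 376) = √(-49742) = I*√49742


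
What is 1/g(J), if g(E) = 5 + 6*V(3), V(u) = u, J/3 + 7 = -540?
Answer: 1/23 ≈ 0.043478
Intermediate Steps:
J = -1641 (J = -21 + 3*(-540) = -21 - 1620 = -1641)
g(E) = 23 (g(E) = 5 + 6*3 = 5 + 18 = 23)
1/g(J) = 1/23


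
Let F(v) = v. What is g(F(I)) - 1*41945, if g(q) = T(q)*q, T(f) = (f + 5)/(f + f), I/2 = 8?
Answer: -83869/2 ≈ -41935.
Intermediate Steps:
I = 16 (I = 2*8 = 16)
T(f) = (5 + f)/(2*f) (T(f) = (5 + f)/((2*f)) = (5 + f)*(1/(2*f)) = (5 + f)/(2*f))
g(q) = 5/2 + q/2 (g(q) = ((5 + q)/(2*q))*q = 5/2 + q/2)
g(F(I)) - 1*41945 = (5/2 + (1/2)*16) - 1*41945 = (5/2 + 8) - 41945 = 21/2 - 41945 = -83869/2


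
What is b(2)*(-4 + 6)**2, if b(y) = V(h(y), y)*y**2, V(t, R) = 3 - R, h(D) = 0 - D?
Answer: 16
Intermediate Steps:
h(D) = -D
b(y) = y**2*(3 - y) (b(y) = (3 - y)*y**2 = y**2*(3 - y))
b(2)*(-4 + 6)**2 = (2**2*(3 - 1*2))*(-4 + 6)**2 = (4*(3 - 2))*2**2 = (4*1)*4 = 4*4 = 16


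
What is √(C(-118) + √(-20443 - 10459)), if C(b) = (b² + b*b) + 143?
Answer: √(27991 + I*√30902) ≈ 167.31 + 0.5254*I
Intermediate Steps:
C(b) = 143 + 2*b² (C(b) = (b² + b²) + 143 = 2*b² + 143 = 143 + 2*b²)
√(C(-118) + √(-20443 - 10459)) = √((143 + 2*(-118)²) + √(-20443 - 10459)) = √((143 + 2*13924) + √(-30902)) = √((143 + 27848) + I*√30902) = √(27991 + I*√30902)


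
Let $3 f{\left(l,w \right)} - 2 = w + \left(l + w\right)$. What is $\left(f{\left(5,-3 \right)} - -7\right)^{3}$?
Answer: $\frac{10648}{27} \approx 394.37$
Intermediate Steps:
$f{\left(l,w \right)} = \frac{2}{3} + \frac{l}{3} + \frac{2 w}{3}$ ($f{\left(l,w \right)} = \frac{2}{3} + \frac{w + \left(l + w\right)}{3} = \frac{2}{3} + \frac{l + 2 w}{3} = \frac{2}{3} + \left(\frac{l}{3} + \frac{2 w}{3}\right) = \frac{2}{3} + \frac{l}{3} + \frac{2 w}{3}$)
$\left(f{\left(5,-3 \right)} - -7\right)^{3} = \left(\left(\frac{2}{3} + \frac{1}{3} \cdot 5 + \frac{2}{3} \left(-3\right)\right) - -7\right)^{3} = \left(\left(\frac{2}{3} + \frac{5}{3} - 2\right) + 7\right)^{3} = \left(\frac{1}{3} + 7\right)^{3} = \left(\frac{22}{3}\right)^{3} = \frac{10648}{27}$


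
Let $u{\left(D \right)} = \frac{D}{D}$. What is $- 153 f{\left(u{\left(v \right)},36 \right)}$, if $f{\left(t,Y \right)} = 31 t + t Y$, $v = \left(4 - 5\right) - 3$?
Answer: $-10251$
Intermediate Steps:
$v = -4$ ($v = -1 - 3 = -4$)
$u{\left(D \right)} = 1$
$f{\left(t,Y \right)} = 31 t + Y t$
$- 153 f{\left(u{\left(v \right)},36 \right)} = - 153 \cdot 1 \left(31 + 36\right) = - 153 \cdot 1 \cdot 67 = \left(-153\right) 67 = -10251$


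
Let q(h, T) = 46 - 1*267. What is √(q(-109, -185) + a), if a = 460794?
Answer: √460573 ≈ 678.66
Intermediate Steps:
q(h, T) = -221 (q(h, T) = 46 - 267 = -221)
√(q(-109, -185) + a) = √(-221 + 460794) = √460573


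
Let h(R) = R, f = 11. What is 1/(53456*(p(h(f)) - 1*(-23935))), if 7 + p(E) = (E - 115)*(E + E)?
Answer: 1/1156787840 ≈ 8.6446e-10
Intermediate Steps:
p(E) = -7 + 2*E*(-115 + E) (p(E) = -7 + (E - 115)*(E + E) = -7 + (-115 + E)*(2*E) = -7 + 2*E*(-115 + E))
1/(53456*(p(h(f)) - 1*(-23935))) = 1/(53456*((-7 - 230*11 + 2*11**2) - 1*(-23935))) = 1/(53456*((-7 - 2530 + 2*121) + 23935)) = 1/(53456*((-7 - 2530 + 242) + 23935)) = 1/(53456*(-2295 + 23935)) = (1/53456)/21640 = (1/53456)*(1/21640) = 1/1156787840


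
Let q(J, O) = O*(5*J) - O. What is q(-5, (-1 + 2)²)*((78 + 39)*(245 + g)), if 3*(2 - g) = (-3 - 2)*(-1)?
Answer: -746304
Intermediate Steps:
g = ⅓ (g = 2 - (-3 - 2)*(-1)/3 = 2 - (-5)*(-1)/3 = 2 - ⅓*5 = 2 - 5/3 = ⅓ ≈ 0.33333)
q(J, O) = -O + 5*J*O (q(J, O) = 5*J*O - O = -O + 5*J*O)
q(-5, (-1 + 2)²)*((78 + 39)*(245 + g)) = ((-1 + 2)²*(-1 + 5*(-5)))*((78 + 39)*(245 + ⅓)) = (1²*(-1 - 25))*(117*(736/3)) = (1*(-26))*28704 = -26*28704 = -746304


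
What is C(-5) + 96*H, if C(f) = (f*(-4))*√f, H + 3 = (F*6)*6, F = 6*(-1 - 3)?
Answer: -83232 + 20*I*√5 ≈ -83232.0 + 44.721*I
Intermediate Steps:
F = -24 (F = 6*(-4) = -24)
H = -867 (H = -3 - 24*6*6 = -3 - 144*6 = -3 - 864 = -867)
C(f) = -4*f^(3/2) (C(f) = (-4*f)*√f = -4*f^(3/2))
C(-5) + 96*H = -(-20)*I*√5 + 96*(-867) = -(-20)*I*√5 - 83232 = 20*I*√5 - 83232 = -83232 + 20*I*√5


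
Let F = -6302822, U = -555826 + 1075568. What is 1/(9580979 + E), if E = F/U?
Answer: 259871/2489815442298 ≈ 1.0437e-7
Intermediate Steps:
U = 519742
E = -3151411/259871 (E = -6302822/519742 = -6302822*1/519742 = -3151411/259871 ≈ -12.127)
1/(9580979 + E) = 1/(9580979 - 3151411/259871) = 1/(2489815442298/259871) = 259871/2489815442298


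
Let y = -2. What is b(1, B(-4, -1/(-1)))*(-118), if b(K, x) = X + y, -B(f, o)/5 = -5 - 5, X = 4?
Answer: -236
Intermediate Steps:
B(f, o) = 50 (B(f, o) = -5*(-5 - 5) = -5*(-10) = 50)
b(K, x) = 2 (b(K, x) = 4 - 2 = 2)
b(1, B(-4, -1/(-1)))*(-118) = 2*(-118) = -236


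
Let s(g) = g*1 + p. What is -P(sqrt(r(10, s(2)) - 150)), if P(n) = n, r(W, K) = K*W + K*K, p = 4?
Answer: -3*I*sqrt(6) ≈ -7.3485*I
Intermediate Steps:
s(g) = 4 + g (s(g) = g*1 + 4 = g + 4 = 4 + g)
r(W, K) = K**2 + K*W (r(W, K) = K*W + K**2 = K**2 + K*W)
-P(sqrt(r(10, s(2)) - 150)) = -sqrt((4 + 2)*((4 + 2) + 10) - 150) = -sqrt(6*(6 + 10) - 150) = -sqrt(6*16 - 150) = -sqrt(96 - 150) = -sqrt(-54) = -3*I*sqrt(6)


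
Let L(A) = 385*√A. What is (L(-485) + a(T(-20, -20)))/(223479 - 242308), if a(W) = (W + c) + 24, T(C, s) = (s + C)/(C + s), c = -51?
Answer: 26/18829 - 385*I*√485/18829 ≈ 0.0013808 - 0.4503*I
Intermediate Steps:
T(C, s) = 1 (T(C, s) = (C + s)/(C + s) = 1)
a(W) = -27 + W (a(W) = (W - 51) + 24 = (-51 + W) + 24 = -27 + W)
(L(-485) + a(T(-20, -20)))/(223479 - 242308) = (385*√(-485) + (-27 + 1))/(223479 - 242308) = (385*(I*√485) - 26)/(-18829) = (385*I*√485 - 26)*(-1/18829) = (-26 + 385*I*√485)*(-1/18829) = 26/18829 - 385*I*√485/18829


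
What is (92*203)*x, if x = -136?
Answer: -2539936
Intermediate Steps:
(92*203)*x = (92*203)*(-136) = 18676*(-136) = -2539936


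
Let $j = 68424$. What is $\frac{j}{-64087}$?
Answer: $- \frac{68424}{64087} \approx -1.0677$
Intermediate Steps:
$\frac{j}{-64087} = \frac{68424}{-64087} = 68424 \left(- \frac{1}{64087}\right) = - \frac{68424}{64087}$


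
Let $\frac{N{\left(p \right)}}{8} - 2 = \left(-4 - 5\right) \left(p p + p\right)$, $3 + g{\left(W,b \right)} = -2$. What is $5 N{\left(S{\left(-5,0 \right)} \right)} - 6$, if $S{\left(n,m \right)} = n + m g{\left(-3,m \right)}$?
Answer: $-7126$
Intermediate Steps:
$g{\left(W,b \right)} = -5$ ($g{\left(W,b \right)} = -3 - 2 = -5$)
$S{\left(n,m \right)} = n - 5 m$ ($S{\left(n,m \right)} = n + m \left(-5\right) = n - 5 m$)
$N{\left(p \right)} = 16 - 72 p - 72 p^{2}$ ($N{\left(p \right)} = 16 + 8 \left(-4 - 5\right) \left(p p + p\right) = 16 + 8 \left(- 9 \left(p^{2} + p\right)\right) = 16 + 8 \left(- 9 \left(p + p^{2}\right)\right) = 16 + 8 \left(- 9 p - 9 p^{2}\right) = 16 - \left(72 p + 72 p^{2}\right) = 16 - 72 p - 72 p^{2}$)
$5 N{\left(S{\left(-5,0 \right)} \right)} - 6 = 5 \left(16 - 72 \left(-5 - 0\right) - 72 \left(-5 - 0\right)^{2}\right) - 6 = 5 \left(16 - 72 \left(-5 + 0\right) - 72 \left(-5 + 0\right)^{2}\right) - 6 = 5 \left(16 - -360 - 72 \left(-5\right)^{2}\right) - 6 = 5 \left(16 + 360 - 1800\right) - 6 = 5 \left(-1424\right) - 6 = -7120 - 6 = -7126$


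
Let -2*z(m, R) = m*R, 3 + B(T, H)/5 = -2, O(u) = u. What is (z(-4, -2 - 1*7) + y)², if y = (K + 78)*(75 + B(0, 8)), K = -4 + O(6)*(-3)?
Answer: 7739524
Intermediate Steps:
B(T, H) = -25 (B(T, H) = -15 + 5*(-2) = -15 - 10 = -25)
z(m, R) = -R*m/2 (z(m, R) = -m*R/2 = -R*m/2)
K = -22 (K = -4 + 6*(-3) = -4 - 18 = -22)
y = 2800 (y = (-22 + 78)*(75 - 25) = 56*50 = 2800)
(z(-4, -2 - 1*7) + y)² = (-½*(-2 - 1*7)*(-4) + 2800)² = (-½*(-2 - 7)*(-4) + 2800)² = (-½*(-9)*(-4) + 2800)² = (-18 + 2800)² = 2782² = 7739524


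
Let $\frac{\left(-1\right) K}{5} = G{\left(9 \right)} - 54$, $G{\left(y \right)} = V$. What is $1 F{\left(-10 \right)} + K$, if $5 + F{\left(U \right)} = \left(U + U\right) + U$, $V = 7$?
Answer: $200$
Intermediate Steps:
$G{\left(y \right)} = 7$
$F{\left(U \right)} = -5 + 3 U$ ($F{\left(U \right)} = -5 + \left(\left(U + U\right) + U\right) = -5 + \left(2 U + U\right) = -5 + 3 U$)
$K = 235$ ($K = - 5 \left(7 - 54\right) = \left(-5\right) \left(-47\right) = 235$)
$1 F{\left(-10 \right)} + K = 1 \left(-5 + 3 \left(-10\right)\right) + 235 = 1 \left(-5 - 30\right) + 235 = 1 \left(-35\right) + 235 = -35 + 235 = 200$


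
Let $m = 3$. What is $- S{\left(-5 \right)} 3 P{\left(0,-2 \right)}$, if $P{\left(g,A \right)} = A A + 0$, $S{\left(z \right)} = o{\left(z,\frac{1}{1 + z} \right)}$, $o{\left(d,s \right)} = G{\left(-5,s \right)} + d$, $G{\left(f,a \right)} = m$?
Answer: $24$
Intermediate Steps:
$G{\left(f,a \right)} = 3$
$o{\left(d,s \right)} = 3 + d$
$S{\left(z \right)} = 3 + z$
$P{\left(g,A \right)} = A^{2}$ ($P{\left(g,A \right)} = A^{2} + 0 = A^{2}$)
$- S{\left(-5 \right)} 3 P{\left(0,-2 \right)} = - (3 - 5) 3 \left(-2\right)^{2} = \left(-1\right) \left(-2\right) 3 \cdot 4 = 2 \cdot 3 \cdot 4 = 6 \cdot 4 = 24$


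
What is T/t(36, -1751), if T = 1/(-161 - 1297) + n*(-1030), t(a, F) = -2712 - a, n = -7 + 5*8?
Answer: 49557421/4006584 ≈ 12.369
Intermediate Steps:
n = 33 (n = -7 + 40 = 33)
T = -49557421/1458 (T = 1/(-161 - 1297) + 33*(-1030) = 1/(-1458) - 33990 = -1/1458 - 33990 = -49557421/1458 ≈ -33990.)
T/t(36, -1751) = -49557421/(1458*(-2712 - 1*36)) = -49557421/(1458*(-2712 - 36)) = -49557421/1458/(-2748) = -49557421/1458*(-1/2748) = 49557421/4006584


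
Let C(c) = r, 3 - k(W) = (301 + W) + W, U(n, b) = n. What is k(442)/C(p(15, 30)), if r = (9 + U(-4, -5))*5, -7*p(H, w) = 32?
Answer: -1182/25 ≈ -47.280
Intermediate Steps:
p(H, w) = -32/7 (p(H, w) = -1/7*32 = -32/7)
r = 25 (r = (9 - 4)*5 = 5*5 = 25)
k(W) = -298 - 2*W (k(W) = 3 - ((301 + W) + W) = 3 - (301 + 2*W) = 3 + (-301 - 2*W) = -298 - 2*W)
C(c) = 25
k(442)/C(p(15, 30)) = (-298 - 2*442)/25 = (-298 - 884)*(1/25) = -1182*1/25 = -1182/25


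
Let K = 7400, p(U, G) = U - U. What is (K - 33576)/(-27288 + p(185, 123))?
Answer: 3272/3411 ≈ 0.95925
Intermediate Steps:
p(U, G) = 0
(K - 33576)/(-27288 + p(185, 123)) = (7400 - 33576)/(-27288 + 0) = -26176/(-27288) = -26176*(-1/27288) = 3272/3411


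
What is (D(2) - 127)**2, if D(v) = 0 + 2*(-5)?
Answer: 18769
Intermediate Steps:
D(v) = -10 (D(v) = 0 - 10 = -10)
(D(2) - 127)**2 = (-10 - 127)**2 = (-137)**2 = 18769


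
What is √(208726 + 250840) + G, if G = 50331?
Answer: 50331 + √459566 ≈ 51009.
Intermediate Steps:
√(208726 + 250840) + G = √(208726 + 250840) + 50331 = √459566 + 50331 = 50331 + √459566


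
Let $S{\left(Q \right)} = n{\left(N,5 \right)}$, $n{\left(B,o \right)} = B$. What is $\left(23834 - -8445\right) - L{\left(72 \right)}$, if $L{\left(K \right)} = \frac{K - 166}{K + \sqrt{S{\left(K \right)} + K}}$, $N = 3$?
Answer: $\frac{54973393}{1703} - \frac{470 \sqrt{3}}{5109} \approx 32280.0$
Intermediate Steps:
$S{\left(Q \right)} = 3$
$L{\left(K \right)} = \frac{-166 + K}{K + \sqrt{3 + K}}$ ($L{\left(K \right)} = \frac{K - 166}{K + \sqrt{3 + K}} = \frac{-166 + K}{K + \sqrt{3 + K}}$)
$\left(23834 - -8445\right) - L{\left(72 \right)} = \left(23834 - -8445\right) - \frac{-166 + 72}{72 + \sqrt{3 + 72}} = \left(23834 + \left(-856 + 9301\right)\right) - \frac{1}{72 + \sqrt{75}} \left(-94\right) = \left(23834 + 8445\right) - \frac{1}{72 + 5 \sqrt{3}} \left(-94\right) = 32279 - - \frac{94}{72 + 5 \sqrt{3}} = 32279 + \frac{94}{72 + 5 \sqrt{3}}$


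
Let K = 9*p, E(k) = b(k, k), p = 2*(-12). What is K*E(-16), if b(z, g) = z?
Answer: 3456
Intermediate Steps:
p = -24
E(k) = k
K = -216 (K = 9*(-24) = -216)
K*E(-16) = -216*(-16) = 3456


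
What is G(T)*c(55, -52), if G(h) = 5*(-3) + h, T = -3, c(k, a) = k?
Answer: -990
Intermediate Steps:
G(h) = -15 + h
G(T)*c(55, -52) = (-15 - 3)*55 = -18*55 = -990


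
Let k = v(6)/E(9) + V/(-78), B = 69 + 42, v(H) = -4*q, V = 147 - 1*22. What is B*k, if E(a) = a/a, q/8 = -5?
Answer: 457135/26 ≈ 17582.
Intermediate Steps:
q = -40 (q = 8*(-5) = -40)
V = 125 (V = 147 - 22 = 125)
v(H) = 160 (v(H) = -4*(-40) = 160)
E(a) = 1
B = 111
k = 12355/78 (k = 160/1 + 125/(-78) = 160*1 + 125*(-1/78) = 160 - 125/78 = 12355/78 ≈ 158.40)
B*k = 111*(12355/78) = 457135/26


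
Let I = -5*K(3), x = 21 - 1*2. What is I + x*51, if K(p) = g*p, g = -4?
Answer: 1029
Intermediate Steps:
x = 19 (x = 21 - 2 = 19)
K(p) = -4*p
I = 60 (I = -(-20)*3 = -5*(-12) = 60)
I + x*51 = 60 + 19*51 = 60 + 969 = 1029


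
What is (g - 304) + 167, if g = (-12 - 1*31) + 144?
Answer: -36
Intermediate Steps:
g = 101 (g = (-12 - 31) + 144 = -43 + 144 = 101)
(g - 304) + 167 = (101 - 304) + 167 = -203 + 167 = -36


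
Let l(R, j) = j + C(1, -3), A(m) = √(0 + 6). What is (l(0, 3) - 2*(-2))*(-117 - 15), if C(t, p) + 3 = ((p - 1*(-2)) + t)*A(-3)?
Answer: -528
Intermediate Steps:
A(m) = √6
C(t, p) = -3 + √6*(2 + p + t) (C(t, p) = -3 + ((p - 1*(-2)) + t)*√6 = -3 + ((p + 2) + t)*√6 = -3 + ((2 + p) + t)*√6 = -3 + (2 + p + t)*√6 = -3 + √6*(2 + p + t))
l(R, j) = -3 + j (l(R, j) = j + (-3 + 2*√6 - 3*√6 + 1*√6) = j + (-3 + 2*√6 - 3*√6 + √6) = j - 3 = -3 + j)
(l(0, 3) - 2*(-2))*(-117 - 15) = ((-3 + 3) - 2*(-2))*(-117 - 15) = (0 + 4)*(-132) = 4*(-132) = -528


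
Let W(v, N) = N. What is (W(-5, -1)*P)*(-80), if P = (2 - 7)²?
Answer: 2000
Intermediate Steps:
P = 25 (P = (-5)² = 25)
(W(-5, -1)*P)*(-80) = -1*25*(-80) = -25*(-80) = 2000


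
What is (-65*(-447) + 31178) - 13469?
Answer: 46764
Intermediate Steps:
(-65*(-447) + 31178) - 13469 = (29055 + 31178) - 13469 = 60233 - 13469 = 46764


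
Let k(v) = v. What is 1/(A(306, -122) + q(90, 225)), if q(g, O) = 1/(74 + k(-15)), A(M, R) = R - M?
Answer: -59/25251 ≈ -0.0023365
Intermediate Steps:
q(g, O) = 1/59 (q(g, O) = 1/(74 - 15) = 1/59)
1/(A(306, -122) + q(90, 225)) = 1/((-122 - 1*306) + 1/59) = 1/((-122 - 306) + 1/59) = 1/(-428 + 1/59) = 1/(-25251/59) = -59/25251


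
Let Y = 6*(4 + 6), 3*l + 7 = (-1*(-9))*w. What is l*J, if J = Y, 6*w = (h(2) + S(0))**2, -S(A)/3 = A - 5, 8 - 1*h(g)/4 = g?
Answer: 45490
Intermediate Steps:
h(g) = 32 - 4*g
S(A) = 15 - 3*A (S(A) = -3*(A - 5) = -3*(-5 + A) = 15 - 3*A)
w = 507/2 (w = ((32 - 4*2) + (15 - 3*0))**2/6 = ((32 - 8) + (15 + 0))**2/6 = (24 + 15)**2/6 = (1/6)*39**2 = (1/6)*1521 = 507/2 ≈ 253.50)
l = 4549/6 (l = -7/3 + (-1*(-9)*(507/2))/3 = -7/3 + (9*(507/2))/3 = -7/3 + (1/3)*(4563/2) = -7/3 + 1521/2 = 4549/6 ≈ 758.17)
Y = 60 (Y = 6*10 = 60)
J = 60
l*J = (4549/6)*60 = 45490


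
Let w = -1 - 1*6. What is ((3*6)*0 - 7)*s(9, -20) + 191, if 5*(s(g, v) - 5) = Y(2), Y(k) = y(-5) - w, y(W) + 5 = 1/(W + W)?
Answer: 7667/50 ≈ 153.34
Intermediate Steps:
y(W) = -5 + 1/(2*W) (y(W) = -5 + 1/(W + W) = -5 + 1/(2*W))
w = -7 (w = -1 - 6 = -7)
Y(k) = 19/10 (Y(k) = (-5 + (1/2)/(-5)) - 1*(-7) = (-5 + (1/2)*(-1/5)) + 7 = (-5 - 1/10) + 7 = -51/10 + 7 = 19/10)
s(g, v) = 269/50 (s(g, v) = 5 + (1/5)*(19/10) = 5 + 19/50 = 269/50)
((3*6)*0 - 7)*s(9, -20) + 191 = ((3*6)*0 - 7)*(269/50) + 191 = (18*0 - 7)*(269/50) + 191 = (0 - 7)*(269/50) + 191 = -7*269/50 + 191 = -1883/50 + 191 = 7667/50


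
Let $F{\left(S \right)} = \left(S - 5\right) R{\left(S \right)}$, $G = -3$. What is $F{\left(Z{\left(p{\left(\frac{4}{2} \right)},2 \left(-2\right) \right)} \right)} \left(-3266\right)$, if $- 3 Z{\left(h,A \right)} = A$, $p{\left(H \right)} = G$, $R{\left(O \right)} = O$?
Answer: $\frac{143704}{9} \approx 15967.0$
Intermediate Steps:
$p{\left(H \right)} = -3$
$Z{\left(h,A \right)} = - \frac{A}{3}$
$F{\left(S \right)} = S \left(-5 + S\right)$ ($F{\left(S \right)} = \left(S - 5\right) S = \left(-5 + S\right) S = S \left(-5 + S\right)$)
$F{\left(Z{\left(p{\left(\frac{4}{2} \right)},2 \left(-2\right) \right)} \right)} \left(-3266\right) = - \frac{2 \left(-2\right)}{3} \left(-5 - \frac{2 \left(-2\right)}{3}\right) \left(-3266\right) = \left(- \frac{1}{3}\right) \left(-4\right) \left(-5 - - \frac{4}{3}\right) \left(-3266\right) = \frac{4 \left(-5 + \frac{4}{3}\right)}{3} \left(-3266\right) = \frac{4}{3} \left(- \frac{11}{3}\right) \left(-3266\right) = \left(- \frac{44}{9}\right) \left(-3266\right) = \frac{143704}{9}$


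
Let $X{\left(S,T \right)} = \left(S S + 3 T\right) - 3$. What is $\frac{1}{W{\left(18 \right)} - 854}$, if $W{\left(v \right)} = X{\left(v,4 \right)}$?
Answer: $- \frac{1}{521} \approx -0.0019194$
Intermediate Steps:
$X{\left(S,T \right)} = -3 + S^{2} + 3 T$ ($X{\left(S,T \right)} = \left(S^{2} + 3 T\right) - 3 = -3 + S^{2} + 3 T$)
$W{\left(v \right)} = 9 + v^{2}$ ($W{\left(v \right)} = -3 + v^{2} + 3 \cdot 4 = -3 + v^{2} + 12 = 9 + v^{2}$)
$\frac{1}{W{\left(18 \right)} - 854} = \frac{1}{\left(9 + 18^{2}\right) - 854} = \frac{1}{\left(9 + 324\right) - 854} = \frac{1}{333 - 854} = \frac{1}{-521} = - \frac{1}{521}$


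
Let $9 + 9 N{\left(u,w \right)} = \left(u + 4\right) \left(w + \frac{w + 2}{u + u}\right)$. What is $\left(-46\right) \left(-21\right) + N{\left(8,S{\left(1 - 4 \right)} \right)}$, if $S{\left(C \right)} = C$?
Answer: $\frac{11531}{12} \approx 960.92$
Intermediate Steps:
$N{\left(u,w \right)} = -1 + \frac{\left(4 + u\right) \left(w + \frac{2 + w}{2 u}\right)}{9}$ ($N{\left(u,w \right)} = -1 + \frac{\left(u + 4\right) \left(w + \frac{w + 2}{u + u}\right)}{9} = -1 + \frac{\left(4 + u\right) \left(w + \frac{2 + w}{2 u}\right)}{9}$)
$\left(-46\right) \left(-21\right) + N{\left(8,S{\left(1 - 4 \right)} \right)} = \left(-46\right) \left(-21\right) + \frac{8 + 4 \left(1 - 4\right) + 8 \left(-16 + 9 \left(1 - 4\right) + 2 \cdot 8 \left(1 - 4\right)\right)}{18 \cdot 8} = 966 + \frac{1}{18} \cdot \frac{1}{8} \left(8 + 4 \left(1 - 4\right) + 8 \left(-16 + 9 \left(1 - 4\right) + 2 \cdot 8 \left(1 - 4\right)\right)\right) = 966 + \frac{1}{18} \cdot \frac{1}{8} \left(8 + 4 \left(-3\right) + 8 \left(-16 + 9 \left(-3\right) + 2 \cdot 8 \left(-3\right)\right)\right) = 966 + \frac{1}{18} \cdot \frac{1}{8} \left(8 - 12 + 8 \left(-16 - 27 - 48\right)\right) = 966 + \frac{1}{18} \cdot \frac{1}{8} \left(8 - 12 + 8 \left(-91\right)\right) = 966 + \frac{1}{18} \cdot \frac{1}{8} \left(8 - 12 - 728\right) = 966 + \frac{1}{18} \cdot \frac{1}{8} \left(-732\right) = 966 - \frac{61}{12} = \frac{11531}{12}$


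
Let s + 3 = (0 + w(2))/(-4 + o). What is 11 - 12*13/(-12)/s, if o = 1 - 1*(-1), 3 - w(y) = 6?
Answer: 7/3 ≈ 2.3333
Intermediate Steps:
w(y) = -3 (w(y) = 3 - 1*6 = 3 - 6 = -3)
o = 2 (o = 1 + 1 = 2)
s = -3/2 (s = -3 + (0 - 3)/(-4 + 2) = -3 - 3/(-2) = -3 - 3*(-½) = -3 + 3/2 = -3/2 ≈ -1.5000)
11 - 12*13/(-12)/s = 11 - 12*13/(-12)/(-3/2) = 11 - 12*13*(-1/12)*(-2)/3 = 11 - (-13)*(-2)/3 = 11 - 12*13/18 = 11 - 26/3 = 7/3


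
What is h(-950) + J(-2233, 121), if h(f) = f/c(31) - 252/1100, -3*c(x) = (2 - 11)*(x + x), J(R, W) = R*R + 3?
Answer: 127524281416/25575 ≈ 4.9863e+6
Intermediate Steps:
J(R, W) = 3 + R² (J(R, W) = R² + 3 = 3 + R²)
c(x) = 6*x (c(x) = -(2 - 11)*(x + x)/3 = -(-3)*2*x = -(-6)*x = 6*x)
h(f) = -63/275 + f/186 (h(f) = f/((6*31)) - 252/1100 = f/186 - 252*1/1100 = f*(1/186) - 63/275 = f/186 - 63/275 = -63/275 + f/186)
h(-950) + J(-2233, 121) = (-63/275 + (1/186)*(-950)) + (3 + (-2233)²) = (-63/275 - 475/93) + (3 + 4986289) = -136484/25575 + 4986292 = 127524281416/25575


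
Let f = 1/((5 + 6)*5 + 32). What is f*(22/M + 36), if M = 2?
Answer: 47/87 ≈ 0.54023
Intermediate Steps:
f = 1/87 (f = 1/(11*5 + 32) = 1/(55 + 32) = 1/87 ≈ 0.011494)
f*(22/M + 36) = (22/2 + 36)/87 = (22*(½) + 36)/87 = (11 + 36)/87 = (1/87)*47 = 47/87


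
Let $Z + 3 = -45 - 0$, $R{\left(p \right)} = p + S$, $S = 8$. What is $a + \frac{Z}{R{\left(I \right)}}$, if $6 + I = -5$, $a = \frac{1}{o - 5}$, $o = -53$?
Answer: $\frac{927}{58} \approx 15.983$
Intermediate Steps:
$a = - \frac{1}{58}$ ($a = \frac{1}{-53 - 5} = \frac{1}{-58} = - \frac{1}{58} \approx -0.017241$)
$I = -11$ ($I = -6 - 5 = -11$)
$R{\left(p \right)} = 8 + p$ ($R{\left(p \right)} = p + 8 = 8 + p$)
$Z = -48$ ($Z = -3 - 45 = -48$)
$a + \frac{Z}{R{\left(I \right)}} = - \frac{1}{58} + \frac{1}{8 - 11} \left(-48\right) = - \frac{1}{58} + \frac{1}{-3} \left(-48\right) = - \frac{1}{58} - -16 = - \frac{1}{58} + 16 = \frac{927}{58}$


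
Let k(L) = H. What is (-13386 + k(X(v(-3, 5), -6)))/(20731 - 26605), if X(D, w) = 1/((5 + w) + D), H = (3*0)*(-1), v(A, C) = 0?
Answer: 2231/979 ≈ 2.2789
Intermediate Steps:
H = 0 (H = 0*(-1) = 0)
X(D, w) = 1/(5 + D + w)
k(L) = 0
(-13386 + k(X(v(-3, 5), -6)))/(20731 - 26605) = (-13386 + 0)/(20731 - 26605) = -13386/(-5874) = -13386*(-1/5874) = 2231/979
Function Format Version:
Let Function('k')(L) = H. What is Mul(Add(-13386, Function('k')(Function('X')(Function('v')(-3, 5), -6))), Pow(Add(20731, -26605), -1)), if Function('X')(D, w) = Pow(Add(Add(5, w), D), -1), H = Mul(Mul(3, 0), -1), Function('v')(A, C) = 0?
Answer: Rational(2231, 979) ≈ 2.2789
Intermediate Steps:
H = 0 (H = Mul(0, -1) = 0)
Function('X')(D, w) = Pow(Add(5, D, w), -1)
Function('k')(L) = 0
Mul(Add(-13386, Function('k')(Function('X')(Function('v')(-3, 5), -6))), Pow(Add(20731, -26605), -1)) = Mul(Add(-13386, 0), Pow(Add(20731, -26605), -1)) = Mul(-13386, Pow(-5874, -1)) = Mul(-13386, Rational(-1, 5874)) = Rational(2231, 979)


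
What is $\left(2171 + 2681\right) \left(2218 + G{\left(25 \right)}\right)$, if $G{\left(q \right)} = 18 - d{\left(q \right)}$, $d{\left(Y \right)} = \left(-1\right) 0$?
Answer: $10849072$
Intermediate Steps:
$d{\left(Y \right)} = 0$
$G{\left(q \right)} = 18$ ($G{\left(q \right)} = 18 - 0 = 18 + 0 = 18$)
$\left(2171 + 2681\right) \left(2218 + G{\left(25 \right)}\right) = \left(2171 + 2681\right) \left(2218 + 18\right) = 4852 \cdot 2236 = 10849072$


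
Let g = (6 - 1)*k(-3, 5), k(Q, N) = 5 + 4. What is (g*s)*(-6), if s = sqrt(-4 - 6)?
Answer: -270*I*sqrt(10) ≈ -853.81*I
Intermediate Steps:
k(Q, N) = 9
s = I*sqrt(10) (s = sqrt(-10) = I*sqrt(10) ≈ 3.1623*I)
g = 45 (g = (6 - 1)*9 = 5*9 = 45)
(g*s)*(-6) = (45*(I*sqrt(10)))*(-6) = (45*I*sqrt(10))*(-6) = -270*I*sqrt(10)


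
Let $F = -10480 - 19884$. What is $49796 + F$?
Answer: $19432$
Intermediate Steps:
$F = -30364$
$49796 + F = 49796 - 30364 = 19432$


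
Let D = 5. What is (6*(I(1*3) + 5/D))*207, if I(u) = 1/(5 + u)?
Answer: 5589/4 ≈ 1397.3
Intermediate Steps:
(6*(I(1*3) + 5/D))*207 = (6*(1/(5 + 1*3) + 5/5))*207 = (6*(1/(5 + 3) + 5*(1/5)))*207 = (6*(1/8 + 1))*207 = (6*(9/8))*207 = (27/4)*207 = 5589/4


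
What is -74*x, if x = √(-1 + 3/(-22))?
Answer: -185*I*√22/11 ≈ -78.884*I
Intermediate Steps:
x = 5*I*√22/22 (x = √(-1 + 3*(-1/22)) = √(-1 - 3/22) = √(-25/22) = 5*I*√22/22 ≈ 1.066*I)
-74*x = -185*I*√22/11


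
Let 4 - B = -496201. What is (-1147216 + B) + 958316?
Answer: 307305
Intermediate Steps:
B = 496205 (B = 4 - 1*(-496201) = 4 + 496201 = 496205)
(-1147216 + B) + 958316 = (-1147216 + 496205) + 958316 = -651011 + 958316 = 307305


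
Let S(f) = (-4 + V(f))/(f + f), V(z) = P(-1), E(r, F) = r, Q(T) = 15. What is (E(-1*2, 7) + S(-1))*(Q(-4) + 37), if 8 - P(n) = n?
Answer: -234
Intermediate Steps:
P(n) = 8 - n
V(z) = 9 (V(z) = 8 - 1*(-1) = 8 + 1 = 9)
S(f) = 5/(2*f) (S(f) = (-4 + 9)/(f + f) = 5/((2*f)) = 5*(1/(2*f)) = 5/(2*f))
(E(-1*2, 7) + S(-1))*(Q(-4) + 37) = (-1*2 + (5/2)/(-1))*(15 + 37) = (-2 + (5/2)*(-1))*52 = (-2 - 5/2)*52 = -9/2*52 = -234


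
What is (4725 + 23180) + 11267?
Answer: 39172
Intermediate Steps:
(4725 + 23180) + 11267 = 27905 + 11267 = 39172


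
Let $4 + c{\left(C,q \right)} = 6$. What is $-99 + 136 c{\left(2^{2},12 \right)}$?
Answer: $173$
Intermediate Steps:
$c{\left(C,q \right)} = 2$ ($c{\left(C,q \right)} = -4 + 6 = 2$)
$-99 + 136 c{\left(2^{2},12 \right)} = -99 + 136 \cdot 2 = -99 + 272 = 173$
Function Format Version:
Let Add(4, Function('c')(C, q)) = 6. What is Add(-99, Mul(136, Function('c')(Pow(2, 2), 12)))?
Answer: 173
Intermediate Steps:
Function('c')(C, q) = 2 (Function('c')(C, q) = Add(-4, 6) = 2)
Add(-99, Mul(136, Function('c')(Pow(2, 2), 12))) = Add(-99, Mul(136, 2)) = Add(-99, 272) = 173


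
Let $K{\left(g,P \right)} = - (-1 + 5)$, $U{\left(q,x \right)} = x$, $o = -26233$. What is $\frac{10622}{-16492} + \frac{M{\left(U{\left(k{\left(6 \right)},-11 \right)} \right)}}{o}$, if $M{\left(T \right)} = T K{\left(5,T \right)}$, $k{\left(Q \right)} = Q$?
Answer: $- \frac{139686287}{216317318} \approx -0.64575$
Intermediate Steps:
$K{\left(g,P \right)} = -4$ ($K{\left(g,P \right)} = \left(-1\right) 4 = -4$)
$M{\left(T \right)} = - 4 T$ ($M{\left(T \right)} = T \left(-4\right) = - 4 T$)
$\frac{10622}{-16492} + \frac{M{\left(U{\left(k{\left(6 \right)},-11 \right)} \right)}}{o} = \frac{10622}{-16492} + \frac{\left(-4\right) \left(-11\right)}{-26233} = 10622 \left(- \frac{1}{16492}\right) + 44 \left(- \frac{1}{26233}\right) = - \frac{5311}{8246} - \frac{44}{26233} = - \frac{139686287}{216317318}$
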